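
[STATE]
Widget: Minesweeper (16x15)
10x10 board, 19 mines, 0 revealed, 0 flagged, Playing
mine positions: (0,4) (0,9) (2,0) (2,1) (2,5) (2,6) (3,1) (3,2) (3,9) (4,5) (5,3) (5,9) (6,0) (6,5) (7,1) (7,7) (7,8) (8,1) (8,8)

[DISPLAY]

■■■■■■■■■■      
■■■■■■■■■■      
■■■■■■■■■■      
■■■■■■■■■■      
■■■■■■■■■■      
■■■■■■■■■■      
■■■■■■■■■■      
■■■■■■■■■■      
■■■■■■■■■■      
■■■■■■■■■■      
                
                
                
                
                


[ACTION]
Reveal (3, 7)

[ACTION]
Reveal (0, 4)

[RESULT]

■■■■✹■■■■✹      
■■■■■■■■■■      
✹✹■■■✹✹■■■      
■✹✹■■■■1■✹      
■■■■■✹■■■■      
■■■✹■■■■■✹      
✹■■■■✹■■■■      
■✹■■■■■✹✹■      
■✹■■■■■■✹■      
■■■■■■■■■■      
                
                
                
                
                


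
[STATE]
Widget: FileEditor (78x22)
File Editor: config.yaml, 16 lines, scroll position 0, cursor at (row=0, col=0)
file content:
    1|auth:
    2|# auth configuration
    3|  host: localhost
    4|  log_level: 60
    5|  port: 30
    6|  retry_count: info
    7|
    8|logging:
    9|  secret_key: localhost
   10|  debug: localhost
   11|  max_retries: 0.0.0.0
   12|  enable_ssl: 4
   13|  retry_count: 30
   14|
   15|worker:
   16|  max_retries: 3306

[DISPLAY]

█uth:                                                                        ▲
# auth configuration                                                         █
  host: localhost                                                            ░
  log_level: 60                                                              ░
  port: 30                                                                   ░
  retry_count: info                                                          ░
                                                                             ░
logging:                                                                     ░
  secret_key: localhost                                                      ░
  debug: localhost                                                           ░
  max_retries: 0.0.0.0                                                       ░
  enable_ssl: 4                                                              ░
  retry_count: 30                                                            ░
                                                                             ░
worker:                                                                      ░
  max_retries: 3306                                                          ░
                                                                             ░
                                                                             ░
                                                                             ░
                                                                             ░
                                                                             ░
                                                                             ▼


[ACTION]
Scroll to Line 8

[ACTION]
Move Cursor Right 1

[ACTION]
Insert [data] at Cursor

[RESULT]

adata█th:                                                                    ▲
# auth configuration                                                         █
  host: localhost                                                            ░
  log_level: 60                                                              ░
  port: 30                                                                   ░
  retry_count: info                                                          ░
                                                                             ░
logging:                                                                     ░
  secret_key: localhost                                                      ░
  debug: localhost                                                           ░
  max_retries: 0.0.0.0                                                       ░
  enable_ssl: 4                                                              ░
  retry_count: 30                                                            ░
                                                                             ░
worker:                                                                      ░
  max_retries: 3306                                                          ░
                                                                             ░
                                                                             ░
                                                                             ░
                                                                             ░
                                                                             ░
                                                                             ▼


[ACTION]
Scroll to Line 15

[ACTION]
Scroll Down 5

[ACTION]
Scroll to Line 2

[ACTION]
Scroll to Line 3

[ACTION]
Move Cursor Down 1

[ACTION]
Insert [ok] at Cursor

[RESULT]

adatauth:                                                                    ▲
# autok█ configuration                                                       █
  host: localhost                                                            ░
  log_level: 60                                                              ░
  port: 30                                                                   ░
  retry_count: info                                                          ░
                                                                             ░
logging:                                                                     ░
  secret_key: localhost                                                      ░
  debug: localhost                                                           ░
  max_retries: 0.0.0.0                                                       ░
  enable_ssl: 4                                                              ░
  retry_count: 30                                                            ░
                                                                             ░
worker:                                                                      ░
  max_retries: 3306                                                          ░
                                                                             ░
                                                                             ░
                                                                             ░
                                                                             ░
                                                                             ░
                                                                             ▼


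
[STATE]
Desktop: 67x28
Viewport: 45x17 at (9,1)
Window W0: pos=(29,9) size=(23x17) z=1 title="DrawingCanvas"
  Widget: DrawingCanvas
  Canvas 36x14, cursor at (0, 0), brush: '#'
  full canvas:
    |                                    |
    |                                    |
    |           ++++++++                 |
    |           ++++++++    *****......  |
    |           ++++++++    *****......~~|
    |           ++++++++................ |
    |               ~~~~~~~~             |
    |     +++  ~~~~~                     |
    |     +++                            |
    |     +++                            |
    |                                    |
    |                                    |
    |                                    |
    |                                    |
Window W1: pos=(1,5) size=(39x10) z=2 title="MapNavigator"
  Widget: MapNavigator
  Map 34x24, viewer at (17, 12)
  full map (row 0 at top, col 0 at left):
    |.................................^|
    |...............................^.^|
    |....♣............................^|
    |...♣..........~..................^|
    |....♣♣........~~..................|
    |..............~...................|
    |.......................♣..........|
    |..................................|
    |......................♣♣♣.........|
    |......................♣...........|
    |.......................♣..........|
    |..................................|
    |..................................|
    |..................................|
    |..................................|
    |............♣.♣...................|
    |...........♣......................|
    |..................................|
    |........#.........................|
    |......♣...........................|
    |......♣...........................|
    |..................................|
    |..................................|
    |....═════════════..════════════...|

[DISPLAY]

                                             
                                             
                                             
                                             
━━━━━━━━━━━━━━━━━━━━━━━━━━━━━━┓              
igator                        ┃              
──────────────────────────────┨              
................♣...........  ┃              
.................♣..........  ┃━━━━━━━━━━━┓  
............................  ┃nvas       ┃  
...........@................  ┃───────────┨  
............................  ┃           ┃  
............................  ┃           ┃  
━━━━━━━━━━━━━━━━━━━━━━━━━━━━━━┛ ++++++++  ┃  
                    ┃           ++++++++  ┃  
                    ┃           ++++++++  ┃  
                    ┃           ++++++++..┃  


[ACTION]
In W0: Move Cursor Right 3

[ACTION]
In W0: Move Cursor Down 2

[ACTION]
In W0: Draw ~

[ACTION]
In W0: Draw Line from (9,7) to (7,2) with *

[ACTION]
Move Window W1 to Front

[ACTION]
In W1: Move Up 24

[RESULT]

                                             
                                             
                                             
                                             
━━━━━━━━━━━━━━━━━━━━━━━━━━━━━━┓              
igator                        ┃              
──────────────────────────────┨              
                              ┃              
                              ┃━━━━━━━━━━━┓  
                              ┃nvas       ┃  
...........@...............^  ┃───────────┨  
.........................^.^  ┃           ┃  
...........................^  ┃           ┃  
━━━━━━━━━━━━━━━━━━━━━━━━━━━━━━┛ ++++++++  ┃  
                    ┃           ++++++++  ┃  
                    ┃           ++++++++  ┃  
                    ┃           ++++++++..┃  


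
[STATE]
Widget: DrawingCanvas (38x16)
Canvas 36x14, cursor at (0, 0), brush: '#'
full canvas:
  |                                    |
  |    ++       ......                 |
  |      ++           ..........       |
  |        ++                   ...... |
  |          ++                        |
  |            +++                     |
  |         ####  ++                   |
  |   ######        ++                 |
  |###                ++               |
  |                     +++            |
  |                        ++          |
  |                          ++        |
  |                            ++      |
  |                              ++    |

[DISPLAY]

+                                     
    ++       ......                   
      ++           ..........         
        ++                   ......   
          ++                          
            +++                       
         ####  ++                     
   ######        ++                   
###                ++                 
                     +++              
                        ++            
                          ++          
                            ++        
                              ++      
                                      
                                      


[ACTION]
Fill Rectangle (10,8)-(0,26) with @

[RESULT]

+       @@@@@@@@@@@@@@@@@@@           
    ++  @@@@@@@@@@@@@@@@@@@           
      ++@@@@@@@@@@@@@@@@@@@..         
        @@@@@@@@@@@@@@@@@@@  ......   
        @@@@@@@@@@@@@@@@@@@           
        @@@@@@@@@@@@@@@@@@@           
        @@@@@@@@@@@@@@@@@@@           
   #####@@@@@@@@@@@@@@@@@@@           
###     @@@@@@@@@@@@@@@@@@@           
        @@@@@@@@@@@@@@@@@@@           
        @@@@@@@@@@@@@@@@@@@           
                          ++          
                            ++        
                              ++      
                                      
                                      


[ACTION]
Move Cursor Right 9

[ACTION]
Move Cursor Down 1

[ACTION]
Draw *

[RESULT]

        @@@@@@@@@@@@@@@@@@@           
    ++  @*@@@@@@@@@@@@@@@@@           
      ++@@@@@@@@@@@@@@@@@@@..         
        @@@@@@@@@@@@@@@@@@@  ......   
        @@@@@@@@@@@@@@@@@@@           
        @@@@@@@@@@@@@@@@@@@           
        @@@@@@@@@@@@@@@@@@@           
   #####@@@@@@@@@@@@@@@@@@@           
###     @@@@@@@@@@@@@@@@@@@           
        @@@@@@@@@@@@@@@@@@@           
        @@@@@@@@@@@@@@@@@@@           
                          ++          
                            ++        
                              ++      
                                      
                                      


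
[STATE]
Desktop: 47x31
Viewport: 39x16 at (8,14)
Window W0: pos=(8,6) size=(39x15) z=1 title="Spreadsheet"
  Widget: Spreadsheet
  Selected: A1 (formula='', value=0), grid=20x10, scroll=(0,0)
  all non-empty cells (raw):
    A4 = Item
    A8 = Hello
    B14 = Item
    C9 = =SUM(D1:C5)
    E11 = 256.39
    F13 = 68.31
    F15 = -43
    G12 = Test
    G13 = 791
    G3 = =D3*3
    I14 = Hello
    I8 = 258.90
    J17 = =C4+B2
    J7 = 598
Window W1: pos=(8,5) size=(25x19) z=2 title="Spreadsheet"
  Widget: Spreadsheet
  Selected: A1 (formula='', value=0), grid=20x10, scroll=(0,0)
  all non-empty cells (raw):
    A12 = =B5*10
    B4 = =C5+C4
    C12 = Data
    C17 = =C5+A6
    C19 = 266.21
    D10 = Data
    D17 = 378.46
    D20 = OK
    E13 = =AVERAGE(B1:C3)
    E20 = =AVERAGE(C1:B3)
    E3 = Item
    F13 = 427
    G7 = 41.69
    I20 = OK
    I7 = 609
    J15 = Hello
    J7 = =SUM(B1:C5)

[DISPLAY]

┃  4        0       0   ┃   0       0 ┃
┃  5        0       0   ┃   0       0 ┃
┃  6        0       0   ┃   0       0 ┃
┃  7        0       0   ┃   0       0 ┃
┃  8        0       0   ┃   0       0 ┃
┃  9        0       0   ┃   0       0 ┃
┃ 10        0       0   ┃━━━━━━━━━━━━━┛
┃ 11        0       0   ┃              
┃ 12        0       0Dat┃              
┗━━━━━━━━━━━━━━━━━━━━━━━┛              
                                       
                                       
                                       
                                       
                                       
                                       


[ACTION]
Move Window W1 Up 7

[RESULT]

┃  9        0       0   ┃   0       0 ┃
┃ 10        0       0   ┃   0       0 ┃
┃ 11        0       0   ┃   0       0 ┃
┃ 12        0       0Dat┃   0       0 ┃
┗━━━━━━━━━━━━━━━━━━━━━━━┛   0       0 ┃
┃  8 Hello          0       0       0 ┃
┗━━━━━━━━━━━━━━━━━━━━━━━━━━━━━━━━━━━━━┛
                                       
                                       
                                       
                                       
                                       
                                       
                                       
                                       
                                       


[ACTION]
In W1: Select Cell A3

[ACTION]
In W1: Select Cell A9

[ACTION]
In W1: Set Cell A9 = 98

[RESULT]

┃  9     [98]       0   ┃   0       0 ┃
┃ 10        0       0   ┃   0       0 ┃
┃ 11        0       0   ┃   0       0 ┃
┃ 12        0       0Dat┃   0       0 ┃
┗━━━━━━━━━━━━━━━━━━━━━━━┛   0       0 ┃
┃  8 Hello          0       0       0 ┃
┗━━━━━━━━━━━━━━━━━━━━━━━━━━━━━━━━━━━━━┛
                                       
                                       
                                       
                                       
                                       
                                       
                                       
                                       
                                       


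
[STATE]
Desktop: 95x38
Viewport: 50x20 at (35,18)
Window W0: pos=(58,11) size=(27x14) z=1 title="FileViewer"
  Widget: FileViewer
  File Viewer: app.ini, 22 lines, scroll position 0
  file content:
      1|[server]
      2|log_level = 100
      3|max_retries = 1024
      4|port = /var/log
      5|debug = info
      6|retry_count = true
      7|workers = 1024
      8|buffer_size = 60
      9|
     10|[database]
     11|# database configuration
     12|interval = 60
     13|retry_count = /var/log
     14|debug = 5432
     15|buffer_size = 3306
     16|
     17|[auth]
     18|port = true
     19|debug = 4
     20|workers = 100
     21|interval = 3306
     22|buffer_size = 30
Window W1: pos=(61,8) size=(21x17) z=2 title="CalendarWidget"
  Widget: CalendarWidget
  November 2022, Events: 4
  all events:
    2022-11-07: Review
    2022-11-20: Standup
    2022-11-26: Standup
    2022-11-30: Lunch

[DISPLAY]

                       ┃de┃                   ┃ ░┃
                       ┃re┃                   ┃ ░┃
                       ┃wo┃                   ┃ ░┃
                       ┃bu┃                   ┃ ░┃
                       ┃  ┃                   ┃ ░┃
                       ┃[d┃                   ┃ ▼┃
                       ┗━━┗━━━━━━━━━━━━━━━━━━━┛━━┛
                                                  
                                                  
                                                  
                                                  
                                                  
                                                  
                                                  
                                                  
                                                  
                                                  
                                                  
                                                  
                                                  


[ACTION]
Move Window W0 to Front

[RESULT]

                       ┃debug = info            ░┃
                       ┃retry_count = true      ░┃
                       ┃workers = 1024          ░┃
                       ┃buffer_size = 60        ░┃
                       ┃                        ░┃
                       ┃[database]              ▼┃
                       ┗━━━━━━━━━━━━━━━━━━━━━━━━━┛
                                                  
                                                  
                                                  
                                                  
                                                  
                                                  
                                                  
                                                  
                                                  
                                                  
                                                  
                                                  
                                                  


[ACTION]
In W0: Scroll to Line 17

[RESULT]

                       ┃[auth]                  ░┃
                       ┃port = true             ░┃
                       ┃debug = 4               ░┃
                       ┃workers = 100           ░┃
                       ┃interval = 3306         █┃
                       ┃buffer_size = 30        ▼┃
                       ┗━━━━━━━━━━━━━━━━━━━━━━━━━┛
                                                  
                                                  
                                                  
                                                  
                                                  
                                                  
                                                  
                                                  
                                                  
                                                  
                                                  
                                                  
                                                  


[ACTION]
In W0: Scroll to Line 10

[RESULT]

                       ┃debug = 5432            ░┃
                       ┃buffer_size = 3306      ░┃
                       ┃                        ░┃
                       ┃[auth]                  █┃
                       ┃port = true             ░┃
                       ┃debug = 4               ▼┃
                       ┗━━━━━━━━━━━━━━━━━━━━━━━━━┛
                                                  
                                                  
                                                  
                                                  
                                                  
                                                  
                                                  
                                                  
                                                  
                                                  
                                                  
                                                  
                                                  


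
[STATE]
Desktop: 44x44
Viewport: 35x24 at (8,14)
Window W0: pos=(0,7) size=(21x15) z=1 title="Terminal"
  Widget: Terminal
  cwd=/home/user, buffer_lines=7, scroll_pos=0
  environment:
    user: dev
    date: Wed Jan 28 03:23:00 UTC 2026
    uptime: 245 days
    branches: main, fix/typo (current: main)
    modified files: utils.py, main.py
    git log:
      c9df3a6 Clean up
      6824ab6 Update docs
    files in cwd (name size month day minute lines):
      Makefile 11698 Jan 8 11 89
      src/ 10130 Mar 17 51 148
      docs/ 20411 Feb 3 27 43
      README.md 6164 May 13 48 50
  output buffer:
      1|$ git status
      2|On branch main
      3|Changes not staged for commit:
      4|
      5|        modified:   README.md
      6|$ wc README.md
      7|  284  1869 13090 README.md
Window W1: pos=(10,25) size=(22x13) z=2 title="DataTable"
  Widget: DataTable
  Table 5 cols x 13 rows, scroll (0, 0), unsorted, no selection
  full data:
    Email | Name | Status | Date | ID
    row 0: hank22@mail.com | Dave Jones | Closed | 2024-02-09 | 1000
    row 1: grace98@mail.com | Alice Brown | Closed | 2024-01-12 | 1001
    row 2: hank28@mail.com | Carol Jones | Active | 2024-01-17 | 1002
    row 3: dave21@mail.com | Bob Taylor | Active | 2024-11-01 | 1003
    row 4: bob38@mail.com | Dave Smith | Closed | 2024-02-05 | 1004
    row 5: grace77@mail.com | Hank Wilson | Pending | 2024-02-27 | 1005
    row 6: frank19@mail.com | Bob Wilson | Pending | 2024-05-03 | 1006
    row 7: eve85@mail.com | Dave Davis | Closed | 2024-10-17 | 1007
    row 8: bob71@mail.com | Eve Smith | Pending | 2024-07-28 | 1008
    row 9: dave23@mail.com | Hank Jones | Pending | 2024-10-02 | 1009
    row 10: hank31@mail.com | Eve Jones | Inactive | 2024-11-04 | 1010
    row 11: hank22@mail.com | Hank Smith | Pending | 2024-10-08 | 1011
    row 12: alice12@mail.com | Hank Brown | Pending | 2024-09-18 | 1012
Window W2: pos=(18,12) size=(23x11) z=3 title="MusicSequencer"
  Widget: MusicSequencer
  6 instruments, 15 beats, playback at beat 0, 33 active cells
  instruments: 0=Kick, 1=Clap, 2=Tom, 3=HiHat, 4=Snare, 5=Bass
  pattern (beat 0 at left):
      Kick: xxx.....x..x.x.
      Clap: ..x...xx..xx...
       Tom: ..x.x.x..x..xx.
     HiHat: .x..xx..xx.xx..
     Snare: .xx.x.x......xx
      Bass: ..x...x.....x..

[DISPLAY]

 modified:┠─────────────────────┨  
ADME.md   ┃      ▼12345678901234┃  
1869 13090┃  Kick███·····█··█·█·┃  
          ┃  Clap··█···██··██···┃  
          ┃   Tom··█·█·█··█··██·┃  
          ┃ HiHat·█··██··██·██··┃  
          ┃ Snare·██·█·█······██┃  
━━━━━━━━━━┃  Bass··█···█·····█··┃  
          ┗━━━━━━━━━━━━━━━━━━━━━┛  
                                   
                                   
  ┏━━━━━━━━━━━━━━━━━━━━┓           
  ┃ DataTable          ┃           
  ┠────────────────────┨           
  ┃Email           │Nam┃           
  ┃────────────────┼───┃           
  ┃hank22@mail.com │Dav┃           
  ┃grace98@mail.com│Ali┃           
  ┃hank28@mail.com │Car┃           
  ┃dave21@mail.com │Bob┃           
  ┃bob38@mail.com  │Dav┃           
  ┃grace77@mail.com│Han┃           
  ┃frank19@mail.com│Bob┃           
  ┗━━━━━━━━━━━━━━━━━━━━┛           


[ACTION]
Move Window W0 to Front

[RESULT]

 modified:  ┃───────────────────┨  
ADME.md     ┃    ▼12345678901234┃  
1869 13090 R┃Kick███·····█··█·█·┃  
            ┃Clap··█···██··██···┃  
            ┃ Tom··█·█·█··█··██·┃  
            ┃iHat·█··██··██·██··┃  
            ┃nare·██·█·█······██┃  
━━━━━━━━━━━━┛Bass··█···█·····█··┃  
          ┗━━━━━━━━━━━━━━━━━━━━━┛  
                                   
                                   
  ┏━━━━━━━━━━━━━━━━━━━━┓           
  ┃ DataTable          ┃           
  ┠────────────────────┨           
  ┃Email           │Nam┃           
  ┃────────────────┼───┃           
  ┃hank22@mail.com │Dav┃           
  ┃grace98@mail.com│Ali┃           
  ┃hank28@mail.com │Car┃           
  ┃dave21@mail.com │Bob┃           
  ┃bob38@mail.com  │Dav┃           
  ┃grace77@mail.com│Han┃           
  ┃frank19@mail.com│Bob┃           
  ┗━━━━━━━━━━━━━━━━━━━━┛           


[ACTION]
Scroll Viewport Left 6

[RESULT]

       modified:  ┃────────────────
 wc README.md     ┃    ▼12345678901
 284  1869 13090 R┃Kick███·····█··█
 █                ┃Clap··█···██··██
                  ┃ Tom··█·█·█··█··
                  ┃iHat·█··██··██·█
                  ┃nare·██·█·█·····
━━━━━━━━━━━━━━━━━━┛Bass··█···█·····
                ┗━━━━━━━━━━━━━━━━━━
                                   
                                   
        ┏━━━━━━━━━━━━━━━━━━━━┓     
        ┃ DataTable          ┃     
        ┠────────────────────┨     
        ┃Email           │Nam┃     
        ┃────────────────┼───┃     
        ┃hank22@mail.com │Dav┃     
        ┃grace98@mail.com│Ali┃     
        ┃hank28@mail.com │Car┃     
        ┃dave21@mail.com │Bob┃     
        ┃bob38@mail.com  │Dav┃     
        ┃grace77@mail.com│Han┃     
        ┃frank19@mail.com│Bob┃     
        ┗━━━━━━━━━━━━━━━━━━━━┛     


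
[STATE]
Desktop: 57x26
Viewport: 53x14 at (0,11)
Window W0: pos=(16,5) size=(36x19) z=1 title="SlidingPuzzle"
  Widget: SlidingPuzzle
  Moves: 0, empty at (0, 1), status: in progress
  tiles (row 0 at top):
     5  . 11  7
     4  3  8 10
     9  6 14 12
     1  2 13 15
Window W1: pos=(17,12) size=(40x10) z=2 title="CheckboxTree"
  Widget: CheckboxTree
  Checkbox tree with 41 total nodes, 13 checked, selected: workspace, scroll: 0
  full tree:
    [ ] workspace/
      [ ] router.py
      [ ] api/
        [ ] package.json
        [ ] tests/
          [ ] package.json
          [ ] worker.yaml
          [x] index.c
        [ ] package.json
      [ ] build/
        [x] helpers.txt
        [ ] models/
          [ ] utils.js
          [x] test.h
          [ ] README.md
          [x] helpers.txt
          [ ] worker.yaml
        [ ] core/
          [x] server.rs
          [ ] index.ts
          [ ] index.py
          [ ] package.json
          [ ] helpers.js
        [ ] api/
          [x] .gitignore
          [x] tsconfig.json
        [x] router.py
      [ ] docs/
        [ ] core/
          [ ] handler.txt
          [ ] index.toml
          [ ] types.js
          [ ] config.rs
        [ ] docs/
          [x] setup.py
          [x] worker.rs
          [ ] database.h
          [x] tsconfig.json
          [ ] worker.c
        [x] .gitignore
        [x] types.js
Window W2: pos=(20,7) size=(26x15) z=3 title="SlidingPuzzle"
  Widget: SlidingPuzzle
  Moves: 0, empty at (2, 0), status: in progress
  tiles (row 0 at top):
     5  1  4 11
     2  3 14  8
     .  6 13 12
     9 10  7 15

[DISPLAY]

                ┃│  ┃│  5 │  1 │  4 │ 11 │   ┃     ┃ 
                ┃┏━━┃├────┼────┼────┼────┤   ┃━━━━━━━
                ┃┃ C┃│  2 │  3 │ 14 │  8 │   ┃       
                ┃┠──┃├────┼────┼────┼────┤   ┃───────
                ┃┃>[┃│    │  6 │ 13 │ 12 │   ┃       
                ┃┃  ┃├────┼────┼────┼────┤   ┃       
                ┃┃  ┃│  9 │ 10 │  7 │ 15 │   ┃       
                ┃┃  ┃└────┴────┴────┴────┘   ┃       
                ┃┃  ┃Moves: 0                ┃       
                ┃┃  ┃                        ┃       
                ┃┗━━┗━━━━━━━━━━━━━━━━━━━━━━━━┛━━━━━━━
                ┃                                  ┃ 
                ┗━━━━━━━━━━━━━━━━━━━━━━━━━━━━━━━━━━┛ 
                                                     


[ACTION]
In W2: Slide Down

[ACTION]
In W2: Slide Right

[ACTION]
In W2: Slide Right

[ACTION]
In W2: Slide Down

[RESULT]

                ┃│  ┃│    │  1 │  4 │ 11 │   ┃     ┃ 
                ┃┏━━┃├────┼────┼────┼────┤   ┃━━━━━━━
                ┃┃ C┃│  5 │  3 │ 14 │  8 │   ┃       
                ┃┠──┃├────┼────┼────┼────┤   ┃───────
                ┃┃>[┃│  2 │  6 │ 13 │ 12 │   ┃       
                ┃┃  ┃├────┼────┼────┼────┤   ┃       
                ┃┃  ┃│  9 │ 10 │  7 │ 15 │   ┃       
                ┃┃  ┃└────┴────┴────┴────┘   ┃       
                ┃┃  ┃Moves: 2                ┃       
                ┃┃  ┃                        ┃       
                ┃┗━━┗━━━━━━━━━━━━━━━━━━━━━━━━┛━━━━━━━
                ┃                                  ┃ 
                ┗━━━━━━━━━━━━━━━━━━━━━━━━━━━━━━━━━━┛ 
                                                     


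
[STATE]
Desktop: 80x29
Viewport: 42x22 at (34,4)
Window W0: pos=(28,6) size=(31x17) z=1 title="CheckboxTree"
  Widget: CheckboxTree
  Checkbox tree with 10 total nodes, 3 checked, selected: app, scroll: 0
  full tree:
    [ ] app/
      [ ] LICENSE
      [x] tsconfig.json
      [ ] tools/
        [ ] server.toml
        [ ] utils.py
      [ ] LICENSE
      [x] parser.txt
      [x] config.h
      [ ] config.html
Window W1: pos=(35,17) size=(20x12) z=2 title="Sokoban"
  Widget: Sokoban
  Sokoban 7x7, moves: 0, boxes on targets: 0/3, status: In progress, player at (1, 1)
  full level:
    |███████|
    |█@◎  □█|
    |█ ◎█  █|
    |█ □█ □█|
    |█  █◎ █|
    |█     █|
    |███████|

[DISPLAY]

                                          
                                          
━━━━━━━━━━━━━━━━━━━━━━━━┓                 
kboxTree                ┃                 
────────────────────────┨                 
app/                    ┃                 
] LICENSE               ┃                 
] tsconfig.json         ┃                 
] tools/                ┃                 
[ ] server.toml         ┃                 
[ ] utils.py            ┃                 
] LICENSE               ┃                 
] parser.txt            ┃                 
]┏━━━━━━━━━━━━━━━━━━┓   ┃                 
]┃ Sokoban          ┃   ┃                 
 ┠──────────────────┨   ┃                 
 ┃███████           ┃   ┃                 
 ┃█@◎  □█           ┃   ┃                 
━┃█ ◎█  █           ┃━━━┛                 
 ┃█ □█ □█           ┃                     
 ┃█  █◎ █           ┃                     
 ┃█     █           ┃                     


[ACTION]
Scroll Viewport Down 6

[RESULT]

kboxTree                ┃                 
────────────────────────┨                 
app/                    ┃                 
] LICENSE               ┃                 
] tsconfig.json         ┃                 
] tools/                ┃                 
[ ] server.toml         ┃                 
[ ] utils.py            ┃                 
] LICENSE               ┃                 
] parser.txt            ┃                 
]┏━━━━━━━━━━━━━━━━━━┓   ┃                 
]┃ Sokoban          ┃   ┃                 
 ┠──────────────────┨   ┃                 
 ┃███████           ┃   ┃                 
 ┃█@◎  □█           ┃   ┃                 
━┃█ ◎█  █           ┃━━━┛                 
 ┃█ □█ □█           ┃                     
 ┃█  █◎ █           ┃                     
 ┃█     █           ┃                     
 ┃███████           ┃                     
 ┃Moves: 0  0/3     ┃                     
 ┗━━━━━━━━━━━━━━━━━━┛                     


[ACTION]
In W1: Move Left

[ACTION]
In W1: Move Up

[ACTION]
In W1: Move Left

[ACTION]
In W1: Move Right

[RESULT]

kboxTree                ┃                 
────────────────────────┨                 
app/                    ┃                 
] LICENSE               ┃                 
] tsconfig.json         ┃                 
] tools/                ┃                 
[ ] server.toml         ┃                 
[ ] utils.py            ┃                 
] LICENSE               ┃                 
] parser.txt            ┃                 
]┏━━━━━━━━━━━━━━━━━━┓   ┃                 
]┃ Sokoban          ┃   ┃                 
 ┠──────────────────┨   ┃                 
 ┃███████           ┃   ┃                 
 ┃█ +  □█           ┃   ┃                 
━┃█ ◎█  █           ┃━━━┛                 
 ┃█ □█ □█           ┃                     
 ┃█  █◎ █           ┃                     
 ┃█     █           ┃                     
 ┃███████           ┃                     
 ┃Moves: 1  0/3     ┃                     
 ┗━━━━━━━━━━━━━━━━━━┛                     


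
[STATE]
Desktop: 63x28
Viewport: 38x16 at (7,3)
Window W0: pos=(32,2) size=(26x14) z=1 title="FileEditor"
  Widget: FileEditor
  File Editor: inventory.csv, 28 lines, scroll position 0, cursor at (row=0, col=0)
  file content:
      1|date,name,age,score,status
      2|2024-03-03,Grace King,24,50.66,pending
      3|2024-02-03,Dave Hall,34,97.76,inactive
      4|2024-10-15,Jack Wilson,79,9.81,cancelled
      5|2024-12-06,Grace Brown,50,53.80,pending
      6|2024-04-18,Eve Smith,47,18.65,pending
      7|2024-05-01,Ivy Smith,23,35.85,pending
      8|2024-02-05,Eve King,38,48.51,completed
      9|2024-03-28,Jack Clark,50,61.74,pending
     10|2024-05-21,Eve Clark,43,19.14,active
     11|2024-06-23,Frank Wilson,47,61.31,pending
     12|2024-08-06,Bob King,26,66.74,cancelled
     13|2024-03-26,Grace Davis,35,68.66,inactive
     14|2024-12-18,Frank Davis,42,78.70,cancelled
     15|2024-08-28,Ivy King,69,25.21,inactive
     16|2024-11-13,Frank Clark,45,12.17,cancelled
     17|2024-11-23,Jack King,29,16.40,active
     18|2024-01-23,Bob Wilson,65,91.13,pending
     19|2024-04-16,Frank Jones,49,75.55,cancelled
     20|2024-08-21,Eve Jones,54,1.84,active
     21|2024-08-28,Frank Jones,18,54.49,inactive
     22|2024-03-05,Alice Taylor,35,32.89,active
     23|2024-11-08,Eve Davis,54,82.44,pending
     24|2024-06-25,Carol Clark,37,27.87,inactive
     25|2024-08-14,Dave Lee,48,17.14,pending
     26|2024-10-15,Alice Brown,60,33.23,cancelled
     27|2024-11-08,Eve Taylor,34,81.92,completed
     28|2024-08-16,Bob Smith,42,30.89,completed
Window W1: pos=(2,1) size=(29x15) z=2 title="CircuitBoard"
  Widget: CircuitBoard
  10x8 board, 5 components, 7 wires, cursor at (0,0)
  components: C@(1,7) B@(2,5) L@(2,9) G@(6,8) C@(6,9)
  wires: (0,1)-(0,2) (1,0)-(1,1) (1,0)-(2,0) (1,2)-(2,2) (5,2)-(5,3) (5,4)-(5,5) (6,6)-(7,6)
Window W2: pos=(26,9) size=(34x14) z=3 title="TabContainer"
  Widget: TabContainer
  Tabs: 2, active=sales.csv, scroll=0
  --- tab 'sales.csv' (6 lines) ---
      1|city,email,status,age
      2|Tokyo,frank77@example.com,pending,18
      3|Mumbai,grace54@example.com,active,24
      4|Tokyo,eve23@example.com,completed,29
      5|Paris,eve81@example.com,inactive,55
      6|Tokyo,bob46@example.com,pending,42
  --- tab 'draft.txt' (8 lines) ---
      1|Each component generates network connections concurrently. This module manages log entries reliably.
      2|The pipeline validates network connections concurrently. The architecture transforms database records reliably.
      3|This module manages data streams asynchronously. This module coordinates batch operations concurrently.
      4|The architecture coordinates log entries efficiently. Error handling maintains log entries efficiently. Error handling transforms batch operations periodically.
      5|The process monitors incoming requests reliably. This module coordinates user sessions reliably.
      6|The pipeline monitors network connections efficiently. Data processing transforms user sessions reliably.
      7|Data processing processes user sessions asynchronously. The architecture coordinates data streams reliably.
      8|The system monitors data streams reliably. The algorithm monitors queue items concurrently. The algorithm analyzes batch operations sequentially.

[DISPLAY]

───────────────────────┨ ┃ FileEditor 
 1 2 3 4 5 6 7 8 9     ┃ ┠────────────
.]  · ─ ·              ┃ ┃█ate,name,ag
                       ┃ ┃2024-03-03,G
· ─ ·   ·              ┃ ┃2024-02-03,D
│       │              ┃ ┃2024-10-15,J
·       ·          ┏━━━━━━━━━━━━━━━━━━
                   ┃ TabContainer     
                   ┠──────────────────
                   ┃[sales.csv]│ draft
                   ┃──────────────────
                   ┃city,email,status,
━━━━━━━━━━━━━━━━━━━┃Tokyo,frank77@exam
                   ┃Mumbai,grace54@exa
                   ┃Tokyo,eve23@exampl
                   ┃Paris,eve81@exampl


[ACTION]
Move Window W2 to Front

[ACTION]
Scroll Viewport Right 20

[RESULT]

─────┨ ┃ FileEditor             ┃     
     ┃ ┠────────────────────────┨     
     ┃ ┃█ate,name,age,score,sta▲┃     
     ┃ ┃2024-03-03,Grace King,2█┃     
     ┃ ┃2024-02-03,Dave Hall,34░┃     
     ┃ ┃2024-10-15,Jack Wilson,░┃     
 ┏━━━━━━━━━━━━━━━━━━━━━━━━━━━━━━━━┓   
 ┃ TabContainer                   ┃   
 ┠────────────────────────────────┨   
 ┃[sales.csv]│ draft.txt          ┃   
 ┃────────────────────────────────┃   
 ┃city,email,status,age           ┃   
━┃Tokyo,frank77@example.com,pendin┃   
 ┃Mumbai,grace54@example.com,activ┃   
 ┃Tokyo,eve23@example.com,complete┃   
 ┃Paris,eve81@example.com,inactive┃   
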